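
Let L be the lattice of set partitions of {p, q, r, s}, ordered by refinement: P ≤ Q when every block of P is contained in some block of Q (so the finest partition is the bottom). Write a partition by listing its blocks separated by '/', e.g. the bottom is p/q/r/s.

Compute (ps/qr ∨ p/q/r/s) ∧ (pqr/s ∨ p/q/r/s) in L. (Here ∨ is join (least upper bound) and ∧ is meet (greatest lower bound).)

p/qr/s

ps/qr ∨ p/q/r/s = ps/qr
pqr/s ∨ p/q/r/s = pqr/s
ps/qr ∧ pqr/s = p/qr/s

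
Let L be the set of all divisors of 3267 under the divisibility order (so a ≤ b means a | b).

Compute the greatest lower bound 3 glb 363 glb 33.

Common lower bounds of {3, 363, 33}: 1, 3.
The greatest among these is 3.

3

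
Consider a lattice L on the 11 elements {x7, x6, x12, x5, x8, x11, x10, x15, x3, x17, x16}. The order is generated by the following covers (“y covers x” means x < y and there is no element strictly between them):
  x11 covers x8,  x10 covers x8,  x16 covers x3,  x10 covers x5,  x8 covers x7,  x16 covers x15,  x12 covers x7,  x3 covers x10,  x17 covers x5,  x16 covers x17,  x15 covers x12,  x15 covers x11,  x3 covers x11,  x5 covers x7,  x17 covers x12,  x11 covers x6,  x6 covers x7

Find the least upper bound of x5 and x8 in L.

x10

Common upper bounds of {x5, x8}: x10, x16, x3.
The least among these is x10.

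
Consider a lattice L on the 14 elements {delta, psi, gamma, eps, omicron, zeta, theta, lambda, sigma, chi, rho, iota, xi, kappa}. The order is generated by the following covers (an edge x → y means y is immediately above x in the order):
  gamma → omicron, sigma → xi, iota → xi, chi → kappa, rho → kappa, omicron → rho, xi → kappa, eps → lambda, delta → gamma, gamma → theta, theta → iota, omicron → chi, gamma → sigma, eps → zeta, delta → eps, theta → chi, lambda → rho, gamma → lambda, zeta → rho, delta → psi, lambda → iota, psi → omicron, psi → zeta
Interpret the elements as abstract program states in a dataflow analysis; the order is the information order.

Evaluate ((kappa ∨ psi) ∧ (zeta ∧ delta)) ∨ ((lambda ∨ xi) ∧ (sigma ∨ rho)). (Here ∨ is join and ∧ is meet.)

xi

kappa ∨ psi = kappa
zeta ∧ delta = delta
kappa ∧ delta = delta
lambda ∨ xi = xi
sigma ∨ rho = kappa
xi ∧ kappa = xi
delta ∨ xi = xi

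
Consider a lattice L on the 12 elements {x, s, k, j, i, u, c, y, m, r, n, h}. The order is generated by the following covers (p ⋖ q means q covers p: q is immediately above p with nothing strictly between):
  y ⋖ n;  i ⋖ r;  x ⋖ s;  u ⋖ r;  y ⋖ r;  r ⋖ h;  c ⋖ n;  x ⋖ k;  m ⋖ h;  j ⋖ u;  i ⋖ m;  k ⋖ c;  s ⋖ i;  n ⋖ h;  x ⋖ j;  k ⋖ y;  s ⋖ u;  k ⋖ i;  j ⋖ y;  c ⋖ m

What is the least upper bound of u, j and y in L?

r

Common upper bounds of {u, j, y}: h, r.
The least among these is r.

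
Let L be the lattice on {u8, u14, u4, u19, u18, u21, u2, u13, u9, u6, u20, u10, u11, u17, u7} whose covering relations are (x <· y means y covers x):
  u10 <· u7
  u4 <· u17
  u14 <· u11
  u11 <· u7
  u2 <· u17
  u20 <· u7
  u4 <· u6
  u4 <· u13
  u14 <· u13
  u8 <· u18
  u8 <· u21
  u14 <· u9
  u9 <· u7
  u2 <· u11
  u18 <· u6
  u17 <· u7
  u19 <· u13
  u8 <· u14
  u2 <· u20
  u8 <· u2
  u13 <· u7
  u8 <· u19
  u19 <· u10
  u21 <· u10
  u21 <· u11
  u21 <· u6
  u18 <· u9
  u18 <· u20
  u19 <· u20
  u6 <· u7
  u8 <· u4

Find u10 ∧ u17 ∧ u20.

u8

Common lower bounds of {u10, u17, u20}: u8.
The greatest among these is u8.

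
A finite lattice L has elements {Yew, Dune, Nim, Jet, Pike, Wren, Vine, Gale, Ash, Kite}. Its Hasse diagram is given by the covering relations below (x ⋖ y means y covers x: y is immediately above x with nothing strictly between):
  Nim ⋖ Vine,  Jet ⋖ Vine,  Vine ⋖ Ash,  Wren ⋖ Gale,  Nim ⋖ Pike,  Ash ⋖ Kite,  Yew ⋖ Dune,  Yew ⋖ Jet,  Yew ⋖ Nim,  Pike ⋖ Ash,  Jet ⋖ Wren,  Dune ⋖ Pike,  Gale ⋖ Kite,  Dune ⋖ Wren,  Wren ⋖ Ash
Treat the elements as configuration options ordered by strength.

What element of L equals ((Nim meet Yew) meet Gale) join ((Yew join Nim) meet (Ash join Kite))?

Nim ∧ Yew = Yew
Yew ∧ Gale = Yew
Yew ∨ Nim = Nim
Ash ∨ Kite = Kite
Nim ∧ Kite = Nim
Yew ∨ Nim = Nim

Nim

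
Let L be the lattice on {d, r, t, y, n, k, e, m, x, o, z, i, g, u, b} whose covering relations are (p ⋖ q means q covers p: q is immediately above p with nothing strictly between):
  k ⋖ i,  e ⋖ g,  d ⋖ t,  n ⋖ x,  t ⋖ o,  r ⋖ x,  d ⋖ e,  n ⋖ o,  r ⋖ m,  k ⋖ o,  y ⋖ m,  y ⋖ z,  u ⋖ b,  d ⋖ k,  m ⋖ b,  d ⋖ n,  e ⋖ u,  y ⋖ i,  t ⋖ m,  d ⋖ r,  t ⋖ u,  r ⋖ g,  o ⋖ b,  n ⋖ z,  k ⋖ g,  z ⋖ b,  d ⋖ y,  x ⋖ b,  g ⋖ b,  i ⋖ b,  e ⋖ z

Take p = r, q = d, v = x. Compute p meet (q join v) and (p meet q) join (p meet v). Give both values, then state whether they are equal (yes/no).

r; r; yes

q join v = x, so p meet (q join v) = r meet x = r.
p meet q = d and p meet v = r, so (p meet q) join (p meet v) = d join r = r.
Equal: yes.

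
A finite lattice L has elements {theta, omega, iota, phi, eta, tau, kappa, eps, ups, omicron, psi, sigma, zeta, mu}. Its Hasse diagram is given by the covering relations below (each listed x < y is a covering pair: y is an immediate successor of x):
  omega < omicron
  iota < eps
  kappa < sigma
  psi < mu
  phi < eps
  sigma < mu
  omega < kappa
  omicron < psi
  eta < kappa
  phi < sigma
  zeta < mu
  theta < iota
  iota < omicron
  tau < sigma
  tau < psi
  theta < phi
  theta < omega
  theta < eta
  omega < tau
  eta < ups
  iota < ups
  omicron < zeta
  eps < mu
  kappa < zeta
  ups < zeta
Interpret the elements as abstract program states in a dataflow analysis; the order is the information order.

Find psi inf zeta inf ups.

Common lower bounds of {psi, zeta, ups}: iota, theta.
The greatest among these is iota.

iota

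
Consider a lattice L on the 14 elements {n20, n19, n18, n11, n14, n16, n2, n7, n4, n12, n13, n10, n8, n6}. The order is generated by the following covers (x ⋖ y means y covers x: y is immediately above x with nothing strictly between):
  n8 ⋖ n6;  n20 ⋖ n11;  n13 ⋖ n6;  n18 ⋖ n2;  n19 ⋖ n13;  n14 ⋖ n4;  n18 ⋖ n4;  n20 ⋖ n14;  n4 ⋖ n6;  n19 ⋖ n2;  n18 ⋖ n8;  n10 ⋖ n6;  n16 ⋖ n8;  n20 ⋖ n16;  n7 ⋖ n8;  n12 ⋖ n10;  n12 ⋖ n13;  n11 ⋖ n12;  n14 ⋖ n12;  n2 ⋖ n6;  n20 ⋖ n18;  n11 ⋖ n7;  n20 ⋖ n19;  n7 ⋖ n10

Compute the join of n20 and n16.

Common upper bounds of {n20, n16}: n16, n6, n8.
The least among these is n16.

n16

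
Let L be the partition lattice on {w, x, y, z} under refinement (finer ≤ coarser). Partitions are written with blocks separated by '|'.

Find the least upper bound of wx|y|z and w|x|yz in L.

wx|yz

The join of wx|y|z and w|x|yz merges any blocks that overlap across the partitions, giving wx|yz.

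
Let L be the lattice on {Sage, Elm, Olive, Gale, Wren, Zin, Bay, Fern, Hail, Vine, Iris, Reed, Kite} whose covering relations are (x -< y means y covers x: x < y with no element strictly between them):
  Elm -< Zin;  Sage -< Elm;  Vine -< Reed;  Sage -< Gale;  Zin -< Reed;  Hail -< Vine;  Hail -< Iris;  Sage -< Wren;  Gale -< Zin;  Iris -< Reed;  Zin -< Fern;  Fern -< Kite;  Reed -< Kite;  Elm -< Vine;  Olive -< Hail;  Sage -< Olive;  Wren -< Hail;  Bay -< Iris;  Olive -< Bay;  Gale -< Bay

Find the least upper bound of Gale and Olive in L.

Common upper bounds of {Gale, Olive}: Bay, Iris, Kite, Reed.
The least among these is Bay.

Bay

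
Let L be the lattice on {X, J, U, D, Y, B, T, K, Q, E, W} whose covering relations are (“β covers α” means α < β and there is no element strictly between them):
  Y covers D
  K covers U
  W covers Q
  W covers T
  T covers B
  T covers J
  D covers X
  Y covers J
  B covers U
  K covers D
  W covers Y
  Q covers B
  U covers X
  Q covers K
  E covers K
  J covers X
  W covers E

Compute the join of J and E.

W

Common upper bounds of {J, E}: W.
The least among these is W.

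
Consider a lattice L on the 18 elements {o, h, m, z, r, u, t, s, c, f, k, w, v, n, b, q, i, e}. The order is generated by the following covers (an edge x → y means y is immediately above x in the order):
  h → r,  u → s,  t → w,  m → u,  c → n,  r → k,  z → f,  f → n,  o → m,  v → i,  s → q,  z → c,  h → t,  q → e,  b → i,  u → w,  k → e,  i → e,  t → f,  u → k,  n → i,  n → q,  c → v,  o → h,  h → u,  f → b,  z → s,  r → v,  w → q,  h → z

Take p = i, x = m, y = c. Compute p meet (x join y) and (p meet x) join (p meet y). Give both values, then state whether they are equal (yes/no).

n; c; no

x join y = q, so p meet (x join y) = i meet q = n.
p meet x = o and p meet y = c, so (p meet x) join (p meet y) = o join c = c.
Equal: no.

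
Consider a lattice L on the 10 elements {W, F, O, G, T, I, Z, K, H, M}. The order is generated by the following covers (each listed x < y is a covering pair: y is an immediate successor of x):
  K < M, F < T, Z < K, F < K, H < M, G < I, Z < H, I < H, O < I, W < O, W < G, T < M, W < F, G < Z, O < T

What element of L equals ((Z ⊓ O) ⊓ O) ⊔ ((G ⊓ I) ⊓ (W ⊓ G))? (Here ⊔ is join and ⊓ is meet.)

Z ∧ O = W
W ∧ O = W
G ∧ I = G
W ∧ G = W
G ∧ W = W
W ∨ W = W

W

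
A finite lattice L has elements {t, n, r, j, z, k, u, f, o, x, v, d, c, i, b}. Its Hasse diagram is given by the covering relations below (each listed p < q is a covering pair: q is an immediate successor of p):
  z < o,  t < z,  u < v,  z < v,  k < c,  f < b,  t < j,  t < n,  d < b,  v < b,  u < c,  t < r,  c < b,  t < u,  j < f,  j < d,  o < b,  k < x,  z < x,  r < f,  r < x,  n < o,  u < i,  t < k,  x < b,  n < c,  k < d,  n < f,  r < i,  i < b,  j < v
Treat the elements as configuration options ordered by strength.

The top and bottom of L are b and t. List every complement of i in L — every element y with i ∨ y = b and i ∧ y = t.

Need y with i ∨ y = b and i ∧ y = t.
Checking each element gives: d, j, k, n, o, z.

d, j, k, n, o, z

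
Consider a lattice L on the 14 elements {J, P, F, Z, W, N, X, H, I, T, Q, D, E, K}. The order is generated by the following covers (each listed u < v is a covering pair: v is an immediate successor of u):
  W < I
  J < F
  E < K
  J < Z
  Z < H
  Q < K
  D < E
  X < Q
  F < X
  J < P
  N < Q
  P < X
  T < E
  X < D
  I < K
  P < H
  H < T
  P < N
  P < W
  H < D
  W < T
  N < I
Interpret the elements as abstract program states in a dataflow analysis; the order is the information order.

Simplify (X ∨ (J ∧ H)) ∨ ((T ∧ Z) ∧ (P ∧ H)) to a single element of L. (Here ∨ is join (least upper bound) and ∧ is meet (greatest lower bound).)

X

J ∧ H = J
X ∨ J = X
T ∧ Z = Z
P ∧ H = P
Z ∧ P = J
X ∨ J = X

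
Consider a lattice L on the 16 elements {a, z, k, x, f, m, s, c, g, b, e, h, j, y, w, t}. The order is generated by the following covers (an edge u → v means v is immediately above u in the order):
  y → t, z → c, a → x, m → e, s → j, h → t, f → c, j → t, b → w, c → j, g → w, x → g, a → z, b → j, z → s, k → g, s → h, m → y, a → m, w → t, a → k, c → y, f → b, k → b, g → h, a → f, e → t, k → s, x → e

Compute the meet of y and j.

c

Common lower bounds of {y, j}: a, c, f, z.
The greatest among these is c.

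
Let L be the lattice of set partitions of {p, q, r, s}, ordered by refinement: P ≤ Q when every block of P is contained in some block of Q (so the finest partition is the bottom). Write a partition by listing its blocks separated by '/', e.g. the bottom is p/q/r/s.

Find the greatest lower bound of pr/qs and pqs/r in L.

Common lower bounds of {pr/qs, pqs/r}: p/q/r/s, p/qs/r.
The greatest among these is p/qs/r.

p/qs/r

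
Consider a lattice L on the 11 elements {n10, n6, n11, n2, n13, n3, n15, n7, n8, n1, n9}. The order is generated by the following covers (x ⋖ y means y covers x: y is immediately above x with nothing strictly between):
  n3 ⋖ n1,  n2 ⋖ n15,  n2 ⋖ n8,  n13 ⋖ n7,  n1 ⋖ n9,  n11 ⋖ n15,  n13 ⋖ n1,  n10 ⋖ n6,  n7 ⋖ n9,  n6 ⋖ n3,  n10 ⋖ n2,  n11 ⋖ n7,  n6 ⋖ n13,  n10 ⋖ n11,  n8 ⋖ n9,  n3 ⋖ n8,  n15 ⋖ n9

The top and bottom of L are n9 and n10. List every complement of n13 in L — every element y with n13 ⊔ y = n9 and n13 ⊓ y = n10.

n15, n2

Need y with n13 ∨ y = n9 and n13 ∧ y = n10.
Checking each element gives: n15, n2.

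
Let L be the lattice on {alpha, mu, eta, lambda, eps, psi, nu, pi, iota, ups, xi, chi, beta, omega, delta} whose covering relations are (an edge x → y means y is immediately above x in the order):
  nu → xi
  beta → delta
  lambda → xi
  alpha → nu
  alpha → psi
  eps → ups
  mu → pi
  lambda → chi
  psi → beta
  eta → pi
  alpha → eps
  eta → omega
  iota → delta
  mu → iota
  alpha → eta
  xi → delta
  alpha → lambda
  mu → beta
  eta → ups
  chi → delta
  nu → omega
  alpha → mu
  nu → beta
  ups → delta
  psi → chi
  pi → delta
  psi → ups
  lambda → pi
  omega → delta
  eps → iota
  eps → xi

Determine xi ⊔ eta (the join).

delta

Common upper bounds of {xi, eta}: delta.
The least among these is delta.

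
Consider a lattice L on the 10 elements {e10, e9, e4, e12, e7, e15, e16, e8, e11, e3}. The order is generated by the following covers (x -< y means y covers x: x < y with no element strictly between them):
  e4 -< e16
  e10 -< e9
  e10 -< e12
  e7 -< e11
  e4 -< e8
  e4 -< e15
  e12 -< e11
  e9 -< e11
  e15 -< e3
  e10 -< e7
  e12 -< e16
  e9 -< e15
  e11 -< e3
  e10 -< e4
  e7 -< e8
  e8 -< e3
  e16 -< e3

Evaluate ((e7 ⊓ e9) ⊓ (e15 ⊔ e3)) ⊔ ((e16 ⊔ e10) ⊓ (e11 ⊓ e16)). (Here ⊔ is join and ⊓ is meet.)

e7 ∧ e9 = e10
e15 ∨ e3 = e3
e10 ∧ e3 = e10
e16 ∨ e10 = e16
e11 ∧ e16 = e12
e16 ∧ e12 = e12
e10 ∨ e12 = e12

e12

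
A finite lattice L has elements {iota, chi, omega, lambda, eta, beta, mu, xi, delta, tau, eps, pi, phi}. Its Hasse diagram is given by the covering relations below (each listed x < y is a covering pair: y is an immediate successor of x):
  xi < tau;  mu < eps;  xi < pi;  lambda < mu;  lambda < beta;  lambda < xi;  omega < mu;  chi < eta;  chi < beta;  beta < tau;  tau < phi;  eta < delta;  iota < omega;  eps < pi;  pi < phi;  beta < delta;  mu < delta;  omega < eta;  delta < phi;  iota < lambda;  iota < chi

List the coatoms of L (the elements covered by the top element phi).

The coatoms are exactly the elements covered by phi: delta, pi, tau.

delta, pi, tau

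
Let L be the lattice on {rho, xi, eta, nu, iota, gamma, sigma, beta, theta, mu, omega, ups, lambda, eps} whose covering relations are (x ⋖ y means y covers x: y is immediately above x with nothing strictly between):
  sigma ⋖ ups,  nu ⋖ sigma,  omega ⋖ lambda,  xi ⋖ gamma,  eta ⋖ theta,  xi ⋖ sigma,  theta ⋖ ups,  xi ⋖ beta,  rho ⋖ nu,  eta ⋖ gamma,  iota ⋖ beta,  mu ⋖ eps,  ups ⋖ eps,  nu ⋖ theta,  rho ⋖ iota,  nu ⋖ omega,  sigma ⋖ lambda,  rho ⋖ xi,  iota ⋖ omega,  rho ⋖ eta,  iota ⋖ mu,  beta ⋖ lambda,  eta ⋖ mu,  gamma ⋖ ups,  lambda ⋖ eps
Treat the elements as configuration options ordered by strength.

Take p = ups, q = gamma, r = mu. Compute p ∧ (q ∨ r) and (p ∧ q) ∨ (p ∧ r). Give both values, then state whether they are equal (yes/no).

q ∨ r = eps, so p ∧ (q ∨ r) = ups ∧ eps = ups.
p ∧ q = gamma and p ∧ r = eta, so (p ∧ q) ∨ (p ∧ r) = gamma ∨ eta = gamma.
Equal: no.

ups; gamma; no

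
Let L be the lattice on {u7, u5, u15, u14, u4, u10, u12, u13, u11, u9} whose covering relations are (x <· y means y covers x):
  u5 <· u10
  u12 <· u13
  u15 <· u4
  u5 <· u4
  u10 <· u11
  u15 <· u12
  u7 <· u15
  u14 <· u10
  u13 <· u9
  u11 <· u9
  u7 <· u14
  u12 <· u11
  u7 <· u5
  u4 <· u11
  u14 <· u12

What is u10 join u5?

u10

Common upper bounds of {u10, u5}: u10, u11, u9.
The least among these is u10.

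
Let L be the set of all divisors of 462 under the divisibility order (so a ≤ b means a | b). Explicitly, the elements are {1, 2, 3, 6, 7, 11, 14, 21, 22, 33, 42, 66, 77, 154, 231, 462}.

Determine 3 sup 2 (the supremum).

6

In the divisibility order, the join is the least common multiple: lcm(3, 2) = 6.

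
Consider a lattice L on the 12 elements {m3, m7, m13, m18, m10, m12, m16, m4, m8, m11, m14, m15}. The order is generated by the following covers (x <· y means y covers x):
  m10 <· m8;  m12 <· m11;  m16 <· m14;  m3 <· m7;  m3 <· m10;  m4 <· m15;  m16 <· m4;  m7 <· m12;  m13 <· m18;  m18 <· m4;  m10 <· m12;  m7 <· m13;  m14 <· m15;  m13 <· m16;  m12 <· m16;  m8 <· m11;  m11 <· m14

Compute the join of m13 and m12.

Common upper bounds of {m13, m12}: m14, m15, m16, m4.
The least among these is m16.

m16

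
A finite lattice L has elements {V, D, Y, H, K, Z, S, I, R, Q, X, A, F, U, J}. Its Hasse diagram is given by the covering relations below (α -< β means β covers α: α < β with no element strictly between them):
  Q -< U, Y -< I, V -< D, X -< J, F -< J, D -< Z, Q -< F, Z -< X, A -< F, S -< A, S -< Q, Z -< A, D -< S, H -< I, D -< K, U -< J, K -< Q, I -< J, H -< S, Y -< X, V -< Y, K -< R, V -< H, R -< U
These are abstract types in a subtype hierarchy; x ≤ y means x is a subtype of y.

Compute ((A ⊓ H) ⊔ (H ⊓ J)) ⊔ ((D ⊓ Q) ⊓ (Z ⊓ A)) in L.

A ∧ H = H
H ∧ J = H
H ∨ H = H
D ∧ Q = D
Z ∧ A = Z
D ∧ Z = D
H ∨ D = S

S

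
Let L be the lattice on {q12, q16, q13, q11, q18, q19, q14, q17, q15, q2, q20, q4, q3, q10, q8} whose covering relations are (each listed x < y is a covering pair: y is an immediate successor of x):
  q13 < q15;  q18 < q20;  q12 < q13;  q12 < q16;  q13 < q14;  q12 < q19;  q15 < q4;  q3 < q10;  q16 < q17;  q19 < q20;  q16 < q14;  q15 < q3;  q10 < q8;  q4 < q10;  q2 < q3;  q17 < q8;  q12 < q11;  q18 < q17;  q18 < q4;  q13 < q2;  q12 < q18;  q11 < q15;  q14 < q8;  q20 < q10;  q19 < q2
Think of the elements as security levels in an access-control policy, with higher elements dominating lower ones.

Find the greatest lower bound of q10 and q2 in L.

q2

Common lower bounds of {q10, q2}: q12, q13, q19, q2.
The greatest among these is q2.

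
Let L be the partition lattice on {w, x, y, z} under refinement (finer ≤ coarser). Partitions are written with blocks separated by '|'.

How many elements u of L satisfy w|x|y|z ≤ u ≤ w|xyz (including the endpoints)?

The interval [w|x|y|z, w|xyz] = {w|xyz, w|xy|z, w|xz|y, w|x|yz, w|x|y|z}, which has 5 elements.

5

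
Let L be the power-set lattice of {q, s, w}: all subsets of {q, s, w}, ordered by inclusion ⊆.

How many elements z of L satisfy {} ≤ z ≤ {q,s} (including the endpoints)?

4

The interval [{}, {q,s}] = {{q,s}, {q}, {s}, {}}, which has 4 elements.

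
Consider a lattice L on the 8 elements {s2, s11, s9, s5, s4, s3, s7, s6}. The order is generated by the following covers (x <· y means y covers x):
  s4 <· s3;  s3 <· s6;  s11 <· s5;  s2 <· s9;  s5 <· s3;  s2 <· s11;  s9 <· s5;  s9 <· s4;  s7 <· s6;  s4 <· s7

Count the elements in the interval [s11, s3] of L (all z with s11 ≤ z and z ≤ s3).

The interval [s11, s3] = {s11, s3, s5}, which has 3 elements.

3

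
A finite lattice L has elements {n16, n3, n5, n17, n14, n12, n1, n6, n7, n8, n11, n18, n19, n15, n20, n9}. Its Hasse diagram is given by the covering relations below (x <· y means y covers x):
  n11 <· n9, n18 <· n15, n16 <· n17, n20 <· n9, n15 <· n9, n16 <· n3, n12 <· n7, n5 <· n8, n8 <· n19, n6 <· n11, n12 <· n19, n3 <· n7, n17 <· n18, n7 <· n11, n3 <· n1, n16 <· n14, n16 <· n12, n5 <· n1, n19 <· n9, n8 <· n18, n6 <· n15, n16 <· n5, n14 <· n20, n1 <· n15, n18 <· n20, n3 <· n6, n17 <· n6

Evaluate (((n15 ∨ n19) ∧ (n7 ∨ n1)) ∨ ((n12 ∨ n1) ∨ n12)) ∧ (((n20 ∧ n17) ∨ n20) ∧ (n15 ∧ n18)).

n15 ∨ n19 = n9
n7 ∨ n1 = n9
n9 ∧ n9 = n9
n12 ∨ n1 = n9
n9 ∨ n12 = n9
n9 ∨ n9 = n9
n20 ∧ n17 = n17
n17 ∨ n20 = n20
n15 ∧ n18 = n18
n20 ∧ n18 = n18
n9 ∧ n18 = n18

n18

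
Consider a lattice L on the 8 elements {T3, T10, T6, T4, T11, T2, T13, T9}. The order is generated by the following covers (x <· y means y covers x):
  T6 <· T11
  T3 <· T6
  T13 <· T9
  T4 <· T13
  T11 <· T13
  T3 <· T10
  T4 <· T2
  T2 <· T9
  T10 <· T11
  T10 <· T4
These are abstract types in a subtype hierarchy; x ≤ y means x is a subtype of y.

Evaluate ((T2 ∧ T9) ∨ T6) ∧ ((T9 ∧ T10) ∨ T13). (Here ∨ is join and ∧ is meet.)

T13

T2 ∧ T9 = T2
T2 ∨ T6 = T9
T9 ∧ T10 = T10
T10 ∨ T13 = T13
T9 ∧ T13 = T13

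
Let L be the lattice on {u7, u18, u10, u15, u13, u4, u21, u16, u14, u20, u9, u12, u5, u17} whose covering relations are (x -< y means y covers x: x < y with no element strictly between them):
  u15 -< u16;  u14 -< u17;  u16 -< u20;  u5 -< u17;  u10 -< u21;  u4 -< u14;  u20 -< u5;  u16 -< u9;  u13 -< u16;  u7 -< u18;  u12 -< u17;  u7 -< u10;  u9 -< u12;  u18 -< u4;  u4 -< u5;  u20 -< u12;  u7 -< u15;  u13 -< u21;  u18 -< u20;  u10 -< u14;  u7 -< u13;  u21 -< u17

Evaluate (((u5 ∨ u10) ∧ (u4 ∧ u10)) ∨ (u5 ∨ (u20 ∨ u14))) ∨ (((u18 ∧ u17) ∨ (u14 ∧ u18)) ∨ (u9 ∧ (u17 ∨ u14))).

u5 ∨ u10 = u17
u4 ∧ u10 = u7
u17 ∧ u7 = u7
u20 ∨ u14 = u17
u5 ∨ u17 = u17
u7 ∨ u17 = u17
u18 ∧ u17 = u18
u14 ∧ u18 = u18
u18 ∨ u18 = u18
u17 ∨ u14 = u17
u9 ∧ u17 = u9
u18 ∨ u9 = u12
u17 ∨ u12 = u17

u17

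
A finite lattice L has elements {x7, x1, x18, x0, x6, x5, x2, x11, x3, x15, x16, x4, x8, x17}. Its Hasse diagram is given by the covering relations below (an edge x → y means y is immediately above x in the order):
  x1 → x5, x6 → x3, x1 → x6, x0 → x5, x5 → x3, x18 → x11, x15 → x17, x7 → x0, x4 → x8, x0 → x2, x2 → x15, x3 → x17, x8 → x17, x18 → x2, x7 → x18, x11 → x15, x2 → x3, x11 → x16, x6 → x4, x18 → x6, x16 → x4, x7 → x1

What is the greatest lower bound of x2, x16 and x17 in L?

x18

Common lower bounds of {x2, x16, x17}: x18, x7.
The greatest among these is x18.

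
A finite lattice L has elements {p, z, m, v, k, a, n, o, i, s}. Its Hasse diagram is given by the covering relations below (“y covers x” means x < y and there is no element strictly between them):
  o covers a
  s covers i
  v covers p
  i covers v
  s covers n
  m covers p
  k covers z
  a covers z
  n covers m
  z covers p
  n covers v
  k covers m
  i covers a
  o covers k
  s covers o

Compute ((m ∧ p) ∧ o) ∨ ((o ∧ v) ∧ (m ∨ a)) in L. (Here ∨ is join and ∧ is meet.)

m ∧ p = p
p ∧ o = p
o ∧ v = p
m ∨ a = o
p ∧ o = p
p ∨ p = p

p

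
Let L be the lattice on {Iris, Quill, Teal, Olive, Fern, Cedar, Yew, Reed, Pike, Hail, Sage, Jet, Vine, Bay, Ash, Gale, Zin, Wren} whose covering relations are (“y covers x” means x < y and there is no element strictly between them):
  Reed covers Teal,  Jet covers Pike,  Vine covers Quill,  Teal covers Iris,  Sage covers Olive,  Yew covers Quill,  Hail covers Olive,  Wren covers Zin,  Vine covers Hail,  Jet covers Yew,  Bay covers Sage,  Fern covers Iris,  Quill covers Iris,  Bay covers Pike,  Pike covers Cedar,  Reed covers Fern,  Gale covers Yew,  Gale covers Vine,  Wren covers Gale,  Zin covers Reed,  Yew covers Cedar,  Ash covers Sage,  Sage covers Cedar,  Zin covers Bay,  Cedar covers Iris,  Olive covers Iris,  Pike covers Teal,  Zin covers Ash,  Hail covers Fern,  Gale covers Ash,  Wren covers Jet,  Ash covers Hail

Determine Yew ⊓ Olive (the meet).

Iris

Common lower bounds of {Yew, Olive}: Iris.
The greatest among these is Iris.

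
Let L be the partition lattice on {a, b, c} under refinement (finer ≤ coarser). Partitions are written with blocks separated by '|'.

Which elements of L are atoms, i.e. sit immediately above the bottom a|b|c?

ab|c, ac|b, a|bc

The atoms are exactly the elements that cover a|b|c: ab|c, ac|b, a|bc.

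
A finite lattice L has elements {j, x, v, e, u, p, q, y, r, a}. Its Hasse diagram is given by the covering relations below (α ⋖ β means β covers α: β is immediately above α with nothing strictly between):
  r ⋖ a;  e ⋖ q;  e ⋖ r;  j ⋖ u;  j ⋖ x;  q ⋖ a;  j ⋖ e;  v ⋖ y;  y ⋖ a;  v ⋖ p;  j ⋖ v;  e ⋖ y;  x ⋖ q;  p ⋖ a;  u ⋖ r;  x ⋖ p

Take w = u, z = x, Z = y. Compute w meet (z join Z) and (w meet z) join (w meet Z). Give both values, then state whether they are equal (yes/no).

z join Z = a, so w meet (z join Z) = u meet a = u.
w meet z = j and w meet Z = j, so (w meet z) join (w meet Z) = j join j = j.
Equal: no.

u; j; no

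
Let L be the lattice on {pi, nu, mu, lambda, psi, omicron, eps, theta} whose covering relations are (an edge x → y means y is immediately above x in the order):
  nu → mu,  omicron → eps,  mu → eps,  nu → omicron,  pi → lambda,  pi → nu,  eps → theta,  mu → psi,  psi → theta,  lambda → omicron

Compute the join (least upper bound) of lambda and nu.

Common upper bounds of {lambda, nu}: eps, omicron, theta.
The least among these is omicron.

omicron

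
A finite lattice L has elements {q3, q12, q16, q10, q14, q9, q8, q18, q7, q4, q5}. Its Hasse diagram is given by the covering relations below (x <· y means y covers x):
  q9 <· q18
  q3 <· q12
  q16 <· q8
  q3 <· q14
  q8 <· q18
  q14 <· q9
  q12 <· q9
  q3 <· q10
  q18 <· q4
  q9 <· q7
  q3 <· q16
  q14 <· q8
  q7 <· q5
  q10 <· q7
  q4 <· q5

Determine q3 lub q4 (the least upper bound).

q4

Common upper bounds of {q3, q4}: q4, q5.
The least among these is q4.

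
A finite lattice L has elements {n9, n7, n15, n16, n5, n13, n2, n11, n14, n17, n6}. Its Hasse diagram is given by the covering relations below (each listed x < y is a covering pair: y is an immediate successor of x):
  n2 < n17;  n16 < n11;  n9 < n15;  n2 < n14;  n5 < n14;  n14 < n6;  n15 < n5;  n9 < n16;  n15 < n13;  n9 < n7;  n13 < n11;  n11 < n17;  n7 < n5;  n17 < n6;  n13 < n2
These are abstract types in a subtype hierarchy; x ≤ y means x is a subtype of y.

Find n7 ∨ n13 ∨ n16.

n6

Common upper bounds of {n7, n13, n16}: n6.
The least among these is n6.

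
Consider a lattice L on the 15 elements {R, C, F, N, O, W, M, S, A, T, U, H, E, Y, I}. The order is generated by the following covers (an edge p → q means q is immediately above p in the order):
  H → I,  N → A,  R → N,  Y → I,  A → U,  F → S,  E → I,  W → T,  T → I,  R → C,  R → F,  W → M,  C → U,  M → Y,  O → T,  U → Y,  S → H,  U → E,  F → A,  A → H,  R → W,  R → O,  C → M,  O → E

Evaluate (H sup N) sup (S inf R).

H

H ∨ N = H
S ∧ R = R
H ∨ R = H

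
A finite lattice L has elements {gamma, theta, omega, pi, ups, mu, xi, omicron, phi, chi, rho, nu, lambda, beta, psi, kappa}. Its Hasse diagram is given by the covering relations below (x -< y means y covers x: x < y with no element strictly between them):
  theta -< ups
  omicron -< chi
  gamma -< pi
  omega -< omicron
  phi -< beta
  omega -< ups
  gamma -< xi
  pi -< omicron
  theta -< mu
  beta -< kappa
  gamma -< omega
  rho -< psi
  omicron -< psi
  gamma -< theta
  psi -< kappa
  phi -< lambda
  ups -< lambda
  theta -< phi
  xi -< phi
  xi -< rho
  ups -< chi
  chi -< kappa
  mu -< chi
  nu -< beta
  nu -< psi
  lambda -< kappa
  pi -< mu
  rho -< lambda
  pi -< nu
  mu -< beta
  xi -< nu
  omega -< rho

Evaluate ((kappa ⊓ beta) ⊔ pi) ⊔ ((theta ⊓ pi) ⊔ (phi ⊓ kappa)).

beta

kappa ∧ beta = beta
beta ∨ pi = beta
theta ∧ pi = gamma
phi ∧ kappa = phi
gamma ∨ phi = phi
beta ∨ phi = beta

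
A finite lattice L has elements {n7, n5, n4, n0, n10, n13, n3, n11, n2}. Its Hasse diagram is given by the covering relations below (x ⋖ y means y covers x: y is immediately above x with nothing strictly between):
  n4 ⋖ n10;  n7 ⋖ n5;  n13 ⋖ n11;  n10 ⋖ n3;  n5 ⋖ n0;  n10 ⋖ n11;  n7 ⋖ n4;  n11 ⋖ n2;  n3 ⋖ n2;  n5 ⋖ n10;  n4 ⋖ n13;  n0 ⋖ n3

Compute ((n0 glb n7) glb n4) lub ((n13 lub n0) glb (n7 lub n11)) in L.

n0 ∧ n7 = n7
n7 ∧ n4 = n7
n13 ∨ n0 = n2
n7 ∨ n11 = n11
n2 ∧ n11 = n11
n7 ∨ n11 = n11

n11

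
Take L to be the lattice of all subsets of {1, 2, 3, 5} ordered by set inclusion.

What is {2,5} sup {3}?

{2,3,5}

Common upper bounds of {{2,5}, {3}}: {1,2,3,5}, {2,3,5}.
The least among these is {2,3,5}.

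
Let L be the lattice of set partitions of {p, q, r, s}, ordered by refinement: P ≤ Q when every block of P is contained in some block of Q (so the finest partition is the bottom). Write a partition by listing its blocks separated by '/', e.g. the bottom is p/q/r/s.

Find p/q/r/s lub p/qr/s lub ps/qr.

ps/qr

The join of p/q/r/s, p/qr/s, ps/qr merges any blocks that overlap across the partitions, giving ps/qr.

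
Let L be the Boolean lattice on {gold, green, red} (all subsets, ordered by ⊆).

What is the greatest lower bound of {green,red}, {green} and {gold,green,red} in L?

Common lower bounds of {{green,red}, {green}, {gold,green,red}}: {green}, ∅.
The greatest among these is {green}.

{green}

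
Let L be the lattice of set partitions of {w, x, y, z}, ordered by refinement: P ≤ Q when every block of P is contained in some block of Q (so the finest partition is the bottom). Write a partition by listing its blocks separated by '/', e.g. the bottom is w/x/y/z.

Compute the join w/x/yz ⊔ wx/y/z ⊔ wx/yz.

The join of w/x/yz, wx/y/z, wx/yz merges any blocks that overlap across the partitions, giving wx/yz.

wx/yz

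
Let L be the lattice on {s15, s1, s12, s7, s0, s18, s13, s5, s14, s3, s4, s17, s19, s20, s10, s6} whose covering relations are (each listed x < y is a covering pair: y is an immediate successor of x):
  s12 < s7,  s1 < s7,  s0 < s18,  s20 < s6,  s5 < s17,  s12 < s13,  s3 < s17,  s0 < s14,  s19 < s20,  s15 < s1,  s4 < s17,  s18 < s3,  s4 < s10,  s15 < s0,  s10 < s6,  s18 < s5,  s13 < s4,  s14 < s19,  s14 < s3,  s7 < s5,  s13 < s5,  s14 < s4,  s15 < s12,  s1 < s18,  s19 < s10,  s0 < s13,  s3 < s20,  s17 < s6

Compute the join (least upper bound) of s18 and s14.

s3

Common upper bounds of {s18, s14}: s17, s20, s3, s6.
The least among these is s3.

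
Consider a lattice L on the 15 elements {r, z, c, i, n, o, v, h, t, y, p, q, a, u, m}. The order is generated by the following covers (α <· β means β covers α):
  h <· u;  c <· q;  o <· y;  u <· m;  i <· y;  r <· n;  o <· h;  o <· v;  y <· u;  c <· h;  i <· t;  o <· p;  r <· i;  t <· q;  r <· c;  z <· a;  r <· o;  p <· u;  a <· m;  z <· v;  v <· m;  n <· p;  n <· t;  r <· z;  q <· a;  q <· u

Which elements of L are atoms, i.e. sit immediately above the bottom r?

c, i, n, o, z

The atoms are exactly the elements that cover r: c, i, n, o, z.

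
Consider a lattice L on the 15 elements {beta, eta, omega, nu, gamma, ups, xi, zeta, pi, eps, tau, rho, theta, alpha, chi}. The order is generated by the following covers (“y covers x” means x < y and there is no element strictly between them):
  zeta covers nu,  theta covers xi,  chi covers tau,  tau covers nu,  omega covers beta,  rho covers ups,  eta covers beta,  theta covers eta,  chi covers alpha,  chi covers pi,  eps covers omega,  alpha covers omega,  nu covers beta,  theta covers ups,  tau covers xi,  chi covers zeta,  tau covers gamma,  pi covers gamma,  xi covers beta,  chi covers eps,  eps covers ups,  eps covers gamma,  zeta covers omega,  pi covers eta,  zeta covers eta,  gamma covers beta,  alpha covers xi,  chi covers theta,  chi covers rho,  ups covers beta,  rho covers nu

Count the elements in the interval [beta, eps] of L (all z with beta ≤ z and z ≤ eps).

The interval [beta, eps] = {beta, eps, gamma, omega, ups}, which has 5 elements.

5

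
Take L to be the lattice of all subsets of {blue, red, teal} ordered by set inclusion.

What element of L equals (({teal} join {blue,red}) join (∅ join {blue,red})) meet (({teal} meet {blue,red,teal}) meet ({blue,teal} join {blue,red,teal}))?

{teal} ∨ {blue,red} = {blue,red,teal}
∅ ∨ {blue,red} = {blue,red}
{blue,red,teal} ∨ {blue,red} = {blue,red,teal}
{teal} ∧ {blue,red,teal} = {teal}
{blue,teal} ∨ {blue,red,teal} = {blue,red,teal}
{teal} ∧ {blue,red,teal} = {teal}
{blue,red,teal} ∧ {teal} = {teal}

{teal}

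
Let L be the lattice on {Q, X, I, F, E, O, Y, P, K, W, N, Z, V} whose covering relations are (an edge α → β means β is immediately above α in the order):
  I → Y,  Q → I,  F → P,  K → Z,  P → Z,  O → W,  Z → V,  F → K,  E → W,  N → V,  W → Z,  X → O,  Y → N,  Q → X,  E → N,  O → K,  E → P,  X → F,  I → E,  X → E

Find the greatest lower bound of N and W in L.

Common lower bounds of {N, W}: E, I, Q, X.
The greatest among these is E.

E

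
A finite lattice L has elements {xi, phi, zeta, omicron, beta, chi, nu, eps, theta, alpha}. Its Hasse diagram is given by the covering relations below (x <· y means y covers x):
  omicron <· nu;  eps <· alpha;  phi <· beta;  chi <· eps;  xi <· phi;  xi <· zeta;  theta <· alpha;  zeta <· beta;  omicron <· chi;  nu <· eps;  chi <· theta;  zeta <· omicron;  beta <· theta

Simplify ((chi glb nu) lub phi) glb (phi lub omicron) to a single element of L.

theta

chi ∧ nu = omicron
omicron ∨ phi = theta
phi ∨ omicron = theta
theta ∧ theta = theta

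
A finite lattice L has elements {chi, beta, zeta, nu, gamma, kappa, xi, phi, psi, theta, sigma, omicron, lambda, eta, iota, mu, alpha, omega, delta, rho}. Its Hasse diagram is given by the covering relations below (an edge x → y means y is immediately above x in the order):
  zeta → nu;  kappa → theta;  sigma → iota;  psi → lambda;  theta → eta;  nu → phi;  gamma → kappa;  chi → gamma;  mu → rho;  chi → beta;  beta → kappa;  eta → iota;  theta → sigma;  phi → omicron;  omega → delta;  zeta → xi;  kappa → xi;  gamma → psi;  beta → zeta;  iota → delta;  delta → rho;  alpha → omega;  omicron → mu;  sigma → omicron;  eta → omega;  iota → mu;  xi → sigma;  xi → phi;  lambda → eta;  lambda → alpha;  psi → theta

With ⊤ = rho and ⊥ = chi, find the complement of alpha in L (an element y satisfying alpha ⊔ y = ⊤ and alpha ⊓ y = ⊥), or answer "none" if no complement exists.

nu

Need y with alpha ∨ y = rho and alpha ∧ y = chi.
Checking each element gives: nu.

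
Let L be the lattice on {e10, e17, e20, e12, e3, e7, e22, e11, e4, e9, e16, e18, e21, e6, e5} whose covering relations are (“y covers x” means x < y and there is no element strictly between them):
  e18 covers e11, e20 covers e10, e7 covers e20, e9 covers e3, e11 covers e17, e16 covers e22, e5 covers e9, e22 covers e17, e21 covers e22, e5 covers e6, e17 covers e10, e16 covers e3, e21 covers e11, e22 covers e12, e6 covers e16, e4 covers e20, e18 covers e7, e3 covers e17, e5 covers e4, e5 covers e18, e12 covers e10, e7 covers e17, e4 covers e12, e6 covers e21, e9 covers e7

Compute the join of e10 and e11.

e11

Common upper bounds of {e10, e11}: e11, e18, e21, e5, e6.
The least among these is e11.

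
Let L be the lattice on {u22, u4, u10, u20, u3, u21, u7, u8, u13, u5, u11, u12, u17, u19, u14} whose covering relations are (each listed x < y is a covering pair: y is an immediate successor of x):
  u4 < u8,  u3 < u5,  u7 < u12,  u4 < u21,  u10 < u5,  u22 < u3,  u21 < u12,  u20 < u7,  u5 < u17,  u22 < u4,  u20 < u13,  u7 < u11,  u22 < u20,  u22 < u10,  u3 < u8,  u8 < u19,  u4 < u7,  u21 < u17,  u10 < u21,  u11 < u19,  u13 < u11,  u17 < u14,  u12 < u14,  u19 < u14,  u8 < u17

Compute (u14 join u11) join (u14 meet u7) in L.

u14

u14 ∨ u11 = u14
u14 ∧ u7 = u7
u14 ∨ u7 = u14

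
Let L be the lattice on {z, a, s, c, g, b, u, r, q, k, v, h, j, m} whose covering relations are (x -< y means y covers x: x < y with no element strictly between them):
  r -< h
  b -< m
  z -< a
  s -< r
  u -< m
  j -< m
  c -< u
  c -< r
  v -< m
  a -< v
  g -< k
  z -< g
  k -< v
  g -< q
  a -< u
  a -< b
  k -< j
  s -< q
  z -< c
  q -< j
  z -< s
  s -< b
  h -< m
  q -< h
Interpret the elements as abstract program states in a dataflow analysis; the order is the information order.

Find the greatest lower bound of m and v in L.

v

Common lower bounds of {m, v}: a, g, k, v, z.
The greatest among these is v.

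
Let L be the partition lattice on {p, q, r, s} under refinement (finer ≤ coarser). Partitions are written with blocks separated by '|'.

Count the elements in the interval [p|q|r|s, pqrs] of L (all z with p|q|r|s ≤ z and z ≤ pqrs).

The interval [p|q|r|s, pqrs] = {pqrs, pqr|s, pqs|r, pq|rs, pq|r|s, prs|q, pr|qs, pr|q|s, ps|qr, ps|q|r, p|qrs, p|qr|s, p|qs|r, p|q|rs, p|q|r|s}, which has 15 elements.

15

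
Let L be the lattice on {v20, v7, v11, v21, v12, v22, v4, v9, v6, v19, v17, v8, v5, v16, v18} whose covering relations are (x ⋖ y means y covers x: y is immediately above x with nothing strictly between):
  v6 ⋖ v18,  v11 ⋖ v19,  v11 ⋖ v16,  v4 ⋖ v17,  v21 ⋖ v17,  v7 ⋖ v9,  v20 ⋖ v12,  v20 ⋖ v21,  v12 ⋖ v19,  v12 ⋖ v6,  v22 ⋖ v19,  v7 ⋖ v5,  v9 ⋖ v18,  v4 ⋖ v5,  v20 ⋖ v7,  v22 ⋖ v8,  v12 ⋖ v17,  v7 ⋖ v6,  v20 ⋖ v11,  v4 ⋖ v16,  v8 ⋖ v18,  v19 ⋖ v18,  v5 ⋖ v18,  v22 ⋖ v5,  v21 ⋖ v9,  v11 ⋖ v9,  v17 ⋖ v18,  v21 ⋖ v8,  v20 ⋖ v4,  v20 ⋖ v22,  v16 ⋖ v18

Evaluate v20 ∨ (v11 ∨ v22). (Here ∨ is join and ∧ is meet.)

v19

v11 ∨ v22 = v19
v20 ∨ v19 = v19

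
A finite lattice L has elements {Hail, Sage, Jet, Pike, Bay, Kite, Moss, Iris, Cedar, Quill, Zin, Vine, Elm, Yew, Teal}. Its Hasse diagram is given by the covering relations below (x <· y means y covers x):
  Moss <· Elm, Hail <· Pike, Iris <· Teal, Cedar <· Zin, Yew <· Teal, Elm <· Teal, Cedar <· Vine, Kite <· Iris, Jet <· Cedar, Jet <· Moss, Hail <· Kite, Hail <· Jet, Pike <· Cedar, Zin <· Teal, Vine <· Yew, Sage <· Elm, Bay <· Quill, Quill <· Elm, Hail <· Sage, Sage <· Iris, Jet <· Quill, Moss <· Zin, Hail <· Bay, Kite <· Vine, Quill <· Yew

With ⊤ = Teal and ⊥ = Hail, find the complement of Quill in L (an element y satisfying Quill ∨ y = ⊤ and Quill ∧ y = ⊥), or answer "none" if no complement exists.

Need y with Quill ∨ y = Teal and Quill ∧ y = Hail.
Checking each element gives: Iris.

Iris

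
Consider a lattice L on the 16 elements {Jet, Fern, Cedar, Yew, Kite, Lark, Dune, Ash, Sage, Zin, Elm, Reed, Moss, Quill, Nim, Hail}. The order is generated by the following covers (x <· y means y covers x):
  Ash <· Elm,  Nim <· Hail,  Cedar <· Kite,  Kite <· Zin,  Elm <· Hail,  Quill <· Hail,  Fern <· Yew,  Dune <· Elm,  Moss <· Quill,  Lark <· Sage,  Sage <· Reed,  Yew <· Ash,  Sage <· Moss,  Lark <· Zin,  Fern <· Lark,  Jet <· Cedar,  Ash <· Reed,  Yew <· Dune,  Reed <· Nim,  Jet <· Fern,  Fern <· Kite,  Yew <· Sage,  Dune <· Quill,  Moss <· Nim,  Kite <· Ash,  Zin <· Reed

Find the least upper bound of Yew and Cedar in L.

Ash

Common upper bounds of {Yew, Cedar}: Ash, Elm, Hail, Nim, Reed.
The least among these is Ash.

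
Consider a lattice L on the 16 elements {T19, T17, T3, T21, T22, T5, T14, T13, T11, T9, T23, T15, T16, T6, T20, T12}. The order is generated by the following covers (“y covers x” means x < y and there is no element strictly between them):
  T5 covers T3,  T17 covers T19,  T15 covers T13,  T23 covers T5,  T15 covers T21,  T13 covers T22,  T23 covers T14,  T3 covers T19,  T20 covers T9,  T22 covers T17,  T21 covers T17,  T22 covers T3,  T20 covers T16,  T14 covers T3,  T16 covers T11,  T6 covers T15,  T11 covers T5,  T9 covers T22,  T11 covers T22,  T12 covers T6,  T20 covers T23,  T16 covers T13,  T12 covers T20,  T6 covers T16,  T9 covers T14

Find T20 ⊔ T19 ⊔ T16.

Common upper bounds of {T20, T19, T16}: T12, T20.
The least among these is T20.

T20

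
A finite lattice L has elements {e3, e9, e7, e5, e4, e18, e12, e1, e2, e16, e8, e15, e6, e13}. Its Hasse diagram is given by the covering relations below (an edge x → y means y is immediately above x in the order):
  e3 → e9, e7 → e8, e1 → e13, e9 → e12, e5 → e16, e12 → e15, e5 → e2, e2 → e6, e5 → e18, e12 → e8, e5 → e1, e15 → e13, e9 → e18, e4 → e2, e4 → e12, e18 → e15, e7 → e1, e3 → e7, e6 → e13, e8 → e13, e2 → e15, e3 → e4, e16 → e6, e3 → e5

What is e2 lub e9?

Common upper bounds of {e2, e9}: e13, e15.
The least among these is e15.

e15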